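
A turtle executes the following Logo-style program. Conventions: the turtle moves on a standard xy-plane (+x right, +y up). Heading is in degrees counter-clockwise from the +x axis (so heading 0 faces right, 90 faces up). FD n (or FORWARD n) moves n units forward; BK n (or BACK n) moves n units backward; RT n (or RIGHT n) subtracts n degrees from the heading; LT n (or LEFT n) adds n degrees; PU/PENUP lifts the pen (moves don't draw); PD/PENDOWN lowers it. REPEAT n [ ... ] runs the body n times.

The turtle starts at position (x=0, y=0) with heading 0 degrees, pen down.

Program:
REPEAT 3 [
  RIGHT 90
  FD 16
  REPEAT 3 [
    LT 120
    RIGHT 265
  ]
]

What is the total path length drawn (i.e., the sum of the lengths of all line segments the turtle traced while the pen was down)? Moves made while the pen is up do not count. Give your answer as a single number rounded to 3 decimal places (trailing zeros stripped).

Executing turtle program step by step:
Start: pos=(0,0), heading=0, pen down
REPEAT 3 [
  -- iteration 1/3 --
  RT 90: heading 0 -> 270
  FD 16: (0,0) -> (0,-16) [heading=270, draw]
  REPEAT 3 [
    -- iteration 1/3 --
    LT 120: heading 270 -> 30
    RT 265: heading 30 -> 125
    -- iteration 2/3 --
    LT 120: heading 125 -> 245
    RT 265: heading 245 -> 340
    -- iteration 3/3 --
    LT 120: heading 340 -> 100
    RT 265: heading 100 -> 195
  ]
  -- iteration 2/3 --
  RT 90: heading 195 -> 105
  FD 16: (0,-16) -> (-4.141,-0.545) [heading=105, draw]
  REPEAT 3 [
    -- iteration 1/3 --
    LT 120: heading 105 -> 225
    RT 265: heading 225 -> 320
    -- iteration 2/3 --
    LT 120: heading 320 -> 80
    RT 265: heading 80 -> 175
    -- iteration 3/3 --
    LT 120: heading 175 -> 295
    RT 265: heading 295 -> 30
  ]
  -- iteration 3/3 --
  RT 90: heading 30 -> 300
  FD 16: (-4.141,-0.545) -> (3.859,-14.402) [heading=300, draw]
  REPEAT 3 [
    -- iteration 1/3 --
    LT 120: heading 300 -> 60
    RT 265: heading 60 -> 155
    -- iteration 2/3 --
    LT 120: heading 155 -> 275
    RT 265: heading 275 -> 10
    -- iteration 3/3 --
    LT 120: heading 10 -> 130
    RT 265: heading 130 -> 225
  ]
]
Final: pos=(3.859,-14.402), heading=225, 3 segment(s) drawn

Segment lengths:
  seg 1: (0,0) -> (0,-16), length = 16
  seg 2: (0,-16) -> (-4.141,-0.545), length = 16
  seg 3: (-4.141,-0.545) -> (3.859,-14.402), length = 16
Total = 48

Answer: 48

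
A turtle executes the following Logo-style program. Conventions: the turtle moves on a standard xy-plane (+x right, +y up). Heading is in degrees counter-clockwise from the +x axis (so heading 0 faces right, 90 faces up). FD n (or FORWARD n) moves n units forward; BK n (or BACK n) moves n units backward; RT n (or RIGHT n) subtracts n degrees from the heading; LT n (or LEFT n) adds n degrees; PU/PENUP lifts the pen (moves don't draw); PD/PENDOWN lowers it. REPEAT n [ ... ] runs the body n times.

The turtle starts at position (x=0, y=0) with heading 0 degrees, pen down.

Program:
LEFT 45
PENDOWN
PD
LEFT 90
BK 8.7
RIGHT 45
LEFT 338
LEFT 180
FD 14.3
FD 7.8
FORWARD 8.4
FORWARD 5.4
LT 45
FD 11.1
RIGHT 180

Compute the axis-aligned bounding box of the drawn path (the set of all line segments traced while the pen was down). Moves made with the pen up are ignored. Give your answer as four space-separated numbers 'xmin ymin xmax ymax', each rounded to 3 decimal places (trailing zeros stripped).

Executing turtle program step by step:
Start: pos=(0,0), heading=0, pen down
LT 45: heading 0 -> 45
PD: pen down
PD: pen down
LT 90: heading 45 -> 135
BK 8.7: (0,0) -> (6.152,-6.152) [heading=135, draw]
RT 45: heading 135 -> 90
LT 338: heading 90 -> 68
LT 180: heading 68 -> 248
FD 14.3: (6.152,-6.152) -> (0.795,-19.411) [heading=248, draw]
FD 7.8: (0.795,-19.411) -> (-2.127,-26.643) [heading=248, draw]
FD 8.4: (-2.127,-26.643) -> (-5.274,-34.431) [heading=248, draw]
FD 5.4: (-5.274,-34.431) -> (-7.297,-39.438) [heading=248, draw]
LT 45: heading 248 -> 293
FD 11.1: (-7.297,-39.438) -> (-2.959,-49.655) [heading=293, draw]
RT 180: heading 293 -> 113
Final: pos=(-2.959,-49.655), heading=113, 6 segment(s) drawn

Segment endpoints: x in {-7.297, -5.274, -2.959, -2.127, 0, 0.795, 6.152}, y in {-49.655, -39.438, -34.431, -26.643, -19.411, -6.152, 0}
xmin=-7.297, ymin=-49.655, xmax=6.152, ymax=0

Answer: -7.297 -49.655 6.152 0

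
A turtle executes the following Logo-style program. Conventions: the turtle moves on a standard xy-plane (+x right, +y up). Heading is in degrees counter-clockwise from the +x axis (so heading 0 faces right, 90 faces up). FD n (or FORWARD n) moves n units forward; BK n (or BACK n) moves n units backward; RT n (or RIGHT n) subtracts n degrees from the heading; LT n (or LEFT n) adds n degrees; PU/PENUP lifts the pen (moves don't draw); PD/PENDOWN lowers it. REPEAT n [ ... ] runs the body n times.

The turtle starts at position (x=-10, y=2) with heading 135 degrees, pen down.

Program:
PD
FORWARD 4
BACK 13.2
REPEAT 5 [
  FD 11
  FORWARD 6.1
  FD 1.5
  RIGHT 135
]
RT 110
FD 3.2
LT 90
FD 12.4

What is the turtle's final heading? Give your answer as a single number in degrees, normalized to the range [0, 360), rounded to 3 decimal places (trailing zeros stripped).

Executing turtle program step by step:
Start: pos=(-10,2), heading=135, pen down
PD: pen down
FD 4: (-10,2) -> (-12.828,4.828) [heading=135, draw]
BK 13.2: (-12.828,4.828) -> (-3.495,-4.505) [heading=135, draw]
REPEAT 5 [
  -- iteration 1/5 --
  FD 11: (-3.495,-4.505) -> (-11.273,3.273) [heading=135, draw]
  FD 6.1: (-11.273,3.273) -> (-15.586,7.586) [heading=135, draw]
  FD 1.5: (-15.586,7.586) -> (-16.647,8.647) [heading=135, draw]
  RT 135: heading 135 -> 0
  -- iteration 2/5 --
  FD 11: (-16.647,8.647) -> (-5.647,8.647) [heading=0, draw]
  FD 6.1: (-5.647,8.647) -> (0.453,8.647) [heading=0, draw]
  FD 1.5: (0.453,8.647) -> (1.953,8.647) [heading=0, draw]
  RT 135: heading 0 -> 225
  -- iteration 3/5 --
  FD 11: (1.953,8.647) -> (-5.825,0.869) [heading=225, draw]
  FD 6.1: (-5.825,0.869) -> (-10.138,-3.445) [heading=225, draw]
  FD 1.5: (-10.138,-3.445) -> (-11.199,-4.505) [heading=225, draw]
  RT 135: heading 225 -> 90
  -- iteration 4/5 --
  FD 11: (-11.199,-4.505) -> (-11.199,6.495) [heading=90, draw]
  FD 6.1: (-11.199,6.495) -> (-11.199,12.595) [heading=90, draw]
  FD 1.5: (-11.199,12.595) -> (-11.199,14.095) [heading=90, draw]
  RT 135: heading 90 -> 315
  -- iteration 5/5 --
  FD 11: (-11.199,14.095) -> (-3.421,6.316) [heading=315, draw]
  FD 6.1: (-3.421,6.316) -> (0.893,2.003) [heading=315, draw]
  FD 1.5: (0.893,2.003) -> (1.953,0.942) [heading=315, draw]
  RT 135: heading 315 -> 180
]
RT 110: heading 180 -> 70
FD 3.2: (1.953,0.942) -> (3.048,3.949) [heading=70, draw]
LT 90: heading 70 -> 160
FD 12.4: (3.048,3.949) -> (-8.605,8.19) [heading=160, draw]
Final: pos=(-8.605,8.19), heading=160, 19 segment(s) drawn

Answer: 160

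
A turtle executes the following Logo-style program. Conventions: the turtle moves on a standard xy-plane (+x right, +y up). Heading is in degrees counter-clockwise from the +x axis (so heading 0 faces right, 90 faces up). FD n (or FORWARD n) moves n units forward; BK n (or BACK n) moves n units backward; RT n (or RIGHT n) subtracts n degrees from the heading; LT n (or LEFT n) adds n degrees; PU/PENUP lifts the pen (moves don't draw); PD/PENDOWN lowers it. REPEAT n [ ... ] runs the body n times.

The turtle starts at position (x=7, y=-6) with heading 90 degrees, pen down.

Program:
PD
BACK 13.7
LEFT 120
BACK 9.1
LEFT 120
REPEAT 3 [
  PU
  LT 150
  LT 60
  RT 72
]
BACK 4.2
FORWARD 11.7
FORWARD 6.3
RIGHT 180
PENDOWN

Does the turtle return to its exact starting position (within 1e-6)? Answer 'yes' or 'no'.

Executing turtle program step by step:
Start: pos=(7,-6), heading=90, pen down
PD: pen down
BK 13.7: (7,-6) -> (7,-19.7) [heading=90, draw]
LT 120: heading 90 -> 210
BK 9.1: (7,-19.7) -> (14.881,-15.15) [heading=210, draw]
LT 120: heading 210 -> 330
REPEAT 3 [
  -- iteration 1/3 --
  PU: pen up
  LT 150: heading 330 -> 120
  LT 60: heading 120 -> 180
  RT 72: heading 180 -> 108
  -- iteration 2/3 --
  PU: pen up
  LT 150: heading 108 -> 258
  LT 60: heading 258 -> 318
  RT 72: heading 318 -> 246
  -- iteration 3/3 --
  PU: pen up
  LT 150: heading 246 -> 36
  LT 60: heading 36 -> 96
  RT 72: heading 96 -> 24
]
BK 4.2: (14.881,-15.15) -> (11.044,-16.858) [heading=24, move]
FD 11.7: (11.044,-16.858) -> (21.732,-12.099) [heading=24, move]
FD 6.3: (21.732,-12.099) -> (27.488,-9.537) [heading=24, move]
RT 180: heading 24 -> 204
PD: pen down
Final: pos=(27.488,-9.537), heading=204, 2 segment(s) drawn

Start position: (7, -6)
Final position: (27.488, -9.537)
Distance = 20.791; >= 1e-6 -> NOT closed

Answer: no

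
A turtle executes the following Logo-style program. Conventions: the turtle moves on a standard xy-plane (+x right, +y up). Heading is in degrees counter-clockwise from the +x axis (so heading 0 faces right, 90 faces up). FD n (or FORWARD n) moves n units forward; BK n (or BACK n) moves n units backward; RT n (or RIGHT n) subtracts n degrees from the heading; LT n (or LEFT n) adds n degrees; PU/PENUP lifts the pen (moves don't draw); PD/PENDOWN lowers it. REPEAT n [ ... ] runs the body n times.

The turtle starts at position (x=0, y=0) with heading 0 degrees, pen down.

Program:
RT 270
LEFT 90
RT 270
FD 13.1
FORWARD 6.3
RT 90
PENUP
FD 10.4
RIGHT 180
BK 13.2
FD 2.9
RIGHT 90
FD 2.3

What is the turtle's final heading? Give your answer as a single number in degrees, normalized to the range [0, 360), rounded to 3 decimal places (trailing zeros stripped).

Executing turtle program step by step:
Start: pos=(0,0), heading=0, pen down
RT 270: heading 0 -> 90
LT 90: heading 90 -> 180
RT 270: heading 180 -> 270
FD 13.1: (0,0) -> (0,-13.1) [heading=270, draw]
FD 6.3: (0,-13.1) -> (0,-19.4) [heading=270, draw]
RT 90: heading 270 -> 180
PU: pen up
FD 10.4: (0,-19.4) -> (-10.4,-19.4) [heading=180, move]
RT 180: heading 180 -> 0
BK 13.2: (-10.4,-19.4) -> (-23.6,-19.4) [heading=0, move]
FD 2.9: (-23.6,-19.4) -> (-20.7,-19.4) [heading=0, move]
RT 90: heading 0 -> 270
FD 2.3: (-20.7,-19.4) -> (-20.7,-21.7) [heading=270, move]
Final: pos=(-20.7,-21.7), heading=270, 2 segment(s) drawn

Answer: 270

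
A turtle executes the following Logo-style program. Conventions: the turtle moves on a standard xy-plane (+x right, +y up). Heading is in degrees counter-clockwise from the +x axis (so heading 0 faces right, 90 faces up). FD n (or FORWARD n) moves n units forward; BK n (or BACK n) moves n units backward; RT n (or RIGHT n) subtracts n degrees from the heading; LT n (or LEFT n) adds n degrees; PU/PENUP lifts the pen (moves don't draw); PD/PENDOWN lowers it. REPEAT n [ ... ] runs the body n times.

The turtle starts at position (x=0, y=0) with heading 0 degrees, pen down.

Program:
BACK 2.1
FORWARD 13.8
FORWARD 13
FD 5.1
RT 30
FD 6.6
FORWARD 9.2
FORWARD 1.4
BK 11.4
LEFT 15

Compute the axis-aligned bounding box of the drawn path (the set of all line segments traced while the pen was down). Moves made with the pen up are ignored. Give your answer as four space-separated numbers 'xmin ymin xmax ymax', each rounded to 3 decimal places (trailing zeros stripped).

Answer: -2.1 -8.6 44.696 0

Derivation:
Executing turtle program step by step:
Start: pos=(0,0), heading=0, pen down
BK 2.1: (0,0) -> (-2.1,0) [heading=0, draw]
FD 13.8: (-2.1,0) -> (11.7,0) [heading=0, draw]
FD 13: (11.7,0) -> (24.7,0) [heading=0, draw]
FD 5.1: (24.7,0) -> (29.8,0) [heading=0, draw]
RT 30: heading 0 -> 330
FD 6.6: (29.8,0) -> (35.516,-3.3) [heading=330, draw]
FD 9.2: (35.516,-3.3) -> (43.483,-7.9) [heading=330, draw]
FD 1.4: (43.483,-7.9) -> (44.696,-8.6) [heading=330, draw]
BK 11.4: (44.696,-8.6) -> (34.823,-2.9) [heading=330, draw]
LT 15: heading 330 -> 345
Final: pos=(34.823,-2.9), heading=345, 8 segment(s) drawn

Segment endpoints: x in {-2.1, 0, 11.7, 24.7, 29.8, 34.823, 35.516, 43.483, 44.696}, y in {-8.6, -7.9, -3.3, -2.9, 0}
xmin=-2.1, ymin=-8.6, xmax=44.696, ymax=0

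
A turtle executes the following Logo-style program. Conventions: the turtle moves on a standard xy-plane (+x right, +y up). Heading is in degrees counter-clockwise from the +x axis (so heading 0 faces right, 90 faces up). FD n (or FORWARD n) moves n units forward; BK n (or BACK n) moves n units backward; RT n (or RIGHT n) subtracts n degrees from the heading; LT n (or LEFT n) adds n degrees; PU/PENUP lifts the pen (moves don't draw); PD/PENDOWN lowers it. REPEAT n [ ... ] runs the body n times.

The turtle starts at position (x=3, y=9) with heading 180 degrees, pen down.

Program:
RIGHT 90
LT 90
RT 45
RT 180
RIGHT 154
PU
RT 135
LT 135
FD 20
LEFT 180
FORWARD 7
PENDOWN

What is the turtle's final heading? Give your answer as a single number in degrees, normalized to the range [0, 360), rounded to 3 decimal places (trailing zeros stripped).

Executing turtle program step by step:
Start: pos=(3,9), heading=180, pen down
RT 90: heading 180 -> 90
LT 90: heading 90 -> 180
RT 45: heading 180 -> 135
RT 180: heading 135 -> 315
RT 154: heading 315 -> 161
PU: pen up
RT 135: heading 161 -> 26
LT 135: heading 26 -> 161
FD 20: (3,9) -> (-15.91,15.511) [heading=161, move]
LT 180: heading 161 -> 341
FD 7: (-15.91,15.511) -> (-9.292,13.232) [heading=341, move]
PD: pen down
Final: pos=(-9.292,13.232), heading=341, 0 segment(s) drawn

Answer: 341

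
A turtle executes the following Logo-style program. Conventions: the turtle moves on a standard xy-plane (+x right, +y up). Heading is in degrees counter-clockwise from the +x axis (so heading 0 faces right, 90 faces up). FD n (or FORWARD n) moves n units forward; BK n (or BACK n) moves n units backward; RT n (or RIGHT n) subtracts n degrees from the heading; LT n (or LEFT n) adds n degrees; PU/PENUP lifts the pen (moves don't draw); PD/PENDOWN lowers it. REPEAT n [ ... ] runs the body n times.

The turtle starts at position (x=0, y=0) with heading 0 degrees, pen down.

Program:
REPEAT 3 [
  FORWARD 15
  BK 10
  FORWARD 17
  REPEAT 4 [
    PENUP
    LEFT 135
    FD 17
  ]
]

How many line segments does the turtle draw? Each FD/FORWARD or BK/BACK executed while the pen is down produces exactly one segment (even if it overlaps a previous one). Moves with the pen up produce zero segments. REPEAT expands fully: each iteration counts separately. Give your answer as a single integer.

Answer: 3

Derivation:
Executing turtle program step by step:
Start: pos=(0,0), heading=0, pen down
REPEAT 3 [
  -- iteration 1/3 --
  FD 15: (0,0) -> (15,0) [heading=0, draw]
  BK 10: (15,0) -> (5,0) [heading=0, draw]
  FD 17: (5,0) -> (22,0) [heading=0, draw]
  REPEAT 4 [
    -- iteration 1/4 --
    PU: pen up
    LT 135: heading 0 -> 135
    FD 17: (22,0) -> (9.979,12.021) [heading=135, move]
    -- iteration 2/4 --
    PU: pen up
    LT 135: heading 135 -> 270
    FD 17: (9.979,12.021) -> (9.979,-4.979) [heading=270, move]
    -- iteration 3/4 --
    PU: pen up
    LT 135: heading 270 -> 45
    FD 17: (9.979,-4.979) -> (22,7.042) [heading=45, move]
    -- iteration 4/4 --
    PU: pen up
    LT 135: heading 45 -> 180
    FD 17: (22,7.042) -> (5,7.042) [heading=180, move]
  ]
  -- iteration 2/3 --
  FD 15: (5,7.042) -> (-10,7.042) [heading=180, move]
  BK 10: (-10,7.042) -> (0,7.042) [heading=180, move]
  FD 17: (0,7.042) -> (-17,7.042) [heading=180, move]
  REPEAT 4 [
    -- iteration 1/4 --
    PU: pen up
    LT 135: heading 180 -> 315
    FD 17: (-17,7.042) -> (-4.979,-4.979) [heading=315, move]
    -- iteration 2/4 --
    PU: pen up
    LT 135: heading 315 -> 90
    FD 17: (-4.979,-4.979) -> (-4.979,12.021) [heading=90, move]
    -- iteration 3/4 --
    PU: pen up
    LT 135: heading 90 -> 225
    FD 17: (-4.979,12.021) -> (-17,0) [heading=225, move]
    -- iteration 4/4 --
    PU: pen up
    LT 135: heading 225 -> 0
    FD 17: (-17,0) -> (0,0) [heading=0, move]
  ]
  -- iteration 3/3 --
  FD 15: (0,0) -> (15,0) [heading=0, move]
  BK 10: (15,0) -> (5,0) [heading=0, move]
  FD 17: (5,0) -> (22,0) [heading=0, move]
  REPEAT 4 [
    -- iteration 1/4 --
    PU: pen up
    LT 135: heading 0 -> 135
    FD 17: (22,0) -> (9.979,12.021) [heading=135, move]
    -- iteration 2/4 --
    PU: pen up
    LT 135: heading 135 -> 270
    FD 17: (9.979,12.021) -> (9.979,-4.979) [heading=270, move]
    -- iteration 3/4 --
    PU: pen up
    LT 135: heading 270 -> 45
    FD 17: (9.979,-4.979) -> (22,7.042) [heading=45, move]
    -- iteration 4/4 --
    PU: pen up
    LT 135: heading 45 -> 180
    FD 17: (22,7.042) -> (5,7.042) [heading=180, move]
  ]
]
Final: pos=(5,7.042), heading=180, 3 segment(s) drawn
Segments drawn: 3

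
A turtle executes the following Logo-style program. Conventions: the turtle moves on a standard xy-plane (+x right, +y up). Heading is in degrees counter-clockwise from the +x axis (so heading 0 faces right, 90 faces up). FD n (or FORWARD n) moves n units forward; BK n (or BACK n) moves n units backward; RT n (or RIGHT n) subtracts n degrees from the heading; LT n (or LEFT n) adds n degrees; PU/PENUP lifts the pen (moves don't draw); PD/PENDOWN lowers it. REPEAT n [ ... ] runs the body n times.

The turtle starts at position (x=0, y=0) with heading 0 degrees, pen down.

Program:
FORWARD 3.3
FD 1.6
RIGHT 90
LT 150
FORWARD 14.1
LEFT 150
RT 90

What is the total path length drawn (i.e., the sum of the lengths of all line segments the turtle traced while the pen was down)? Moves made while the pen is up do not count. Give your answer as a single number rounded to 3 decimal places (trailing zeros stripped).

Executing turtle program step by step:
Start: pos=(0,0), heading=0, pen down
FD 3.3: (0,0) -> (3.3,0) [heading=0, draw]
FD 1.6: (3.3,0) -> (4.9,0) [heading=0, draw]
RT 90: heading 0 -> 270
LT 150: heading 270 -> 60
FD 14.1: (4.9,0) -> (11.95,12.211) [heading=60, draw]
LT 150: heading 60 -> 210
RT 90: heading 210 -> 120
Final: pos=(11.95,12.211), heading=120, 3 segment(s) drawn

Segment lengths:
  seg 1: (0,0) -> (3.3,0), length = 3.3
  seg 2: (3.3,0) -> (4.9,0), length = 1.6
  seg 3: (4.9,0) -> (11.95,12.211), length = 14.1
Total = 19

Answer: 19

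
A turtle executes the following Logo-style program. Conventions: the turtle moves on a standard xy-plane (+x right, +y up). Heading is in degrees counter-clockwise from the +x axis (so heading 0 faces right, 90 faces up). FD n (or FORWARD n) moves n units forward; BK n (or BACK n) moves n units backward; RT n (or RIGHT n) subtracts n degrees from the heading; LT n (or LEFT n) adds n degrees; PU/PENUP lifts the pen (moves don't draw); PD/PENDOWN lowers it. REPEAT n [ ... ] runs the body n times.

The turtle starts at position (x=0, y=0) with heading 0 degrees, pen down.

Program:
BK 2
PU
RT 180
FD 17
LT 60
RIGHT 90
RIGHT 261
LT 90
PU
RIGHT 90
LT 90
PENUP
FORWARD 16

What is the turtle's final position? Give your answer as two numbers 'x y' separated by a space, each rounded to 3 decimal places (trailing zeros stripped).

Answer: -4.063 -5.734

Derivation:
Executing turtle program step by step:
Start: pos=(0,0), heading=0, pen down
BK 2: (0,0) -> (-2,0) [heading=0, draw]
PU: pen up
RT 180: heading 0 -> 180
FD 17: (-2,0) -> (-19,0) [heading=180, move]
LT 60: heading 180 -> 240
RT 90: heading 240 -> 150
RT 261: heading 150 -> 249
LT 90: heading 249 -> 339
PU: pen up
RT 90: heading 339 -> 249
LT 90: heading 249 -> 339
PU: pen up
FD 16: (-19,0) -> (-4.063,-5.734) [heading=339, move]
Final: pos=(-4.063,-5.734), heading=339, 1 segment(s) drawn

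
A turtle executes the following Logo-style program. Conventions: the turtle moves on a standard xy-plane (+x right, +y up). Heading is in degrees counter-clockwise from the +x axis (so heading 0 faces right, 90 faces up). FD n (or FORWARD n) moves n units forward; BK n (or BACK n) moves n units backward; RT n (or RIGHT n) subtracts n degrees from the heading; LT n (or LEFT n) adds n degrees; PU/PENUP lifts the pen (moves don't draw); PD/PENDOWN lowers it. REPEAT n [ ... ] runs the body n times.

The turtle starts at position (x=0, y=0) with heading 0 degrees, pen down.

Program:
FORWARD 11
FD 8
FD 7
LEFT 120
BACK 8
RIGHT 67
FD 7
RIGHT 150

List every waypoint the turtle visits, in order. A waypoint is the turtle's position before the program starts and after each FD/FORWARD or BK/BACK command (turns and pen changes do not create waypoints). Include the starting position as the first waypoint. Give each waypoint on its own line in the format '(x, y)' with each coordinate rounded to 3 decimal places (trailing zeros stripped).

Executing turtle program step by step:
Start: pos=(0,0), heading=0, pen down
FD 11: (0,0) -> (11,0) [heading=0, draw]
FD 8: (11,0) -> (19,0) [heading=0, draw]
FD 7: (19,0) -> (26,0) [heading=0, draw]
LT 120: heading 0 -> 120
BK 8: (26,0) -> (30,-6.928) [heading=120, draw]
RT 67: heading 120 -> 53
FD 7: (30,-6.928) -> (34.213,-1.338) [heading=53, draw]
RT 150: heading 53 -> 263
Final: pos=(34.213,-1.338), heading=263, 5 segment(s) drawn
Waypoints (6 total):
(0, 0)
(11, 0)
(19, 0)
(26, 0)
(30, -6.928)
(34.213, -1.338)

Answer: (0, 0)
(11, 0)
(19, 0)
(26, 0)
(30, -6.928)
(34.213, -1.338)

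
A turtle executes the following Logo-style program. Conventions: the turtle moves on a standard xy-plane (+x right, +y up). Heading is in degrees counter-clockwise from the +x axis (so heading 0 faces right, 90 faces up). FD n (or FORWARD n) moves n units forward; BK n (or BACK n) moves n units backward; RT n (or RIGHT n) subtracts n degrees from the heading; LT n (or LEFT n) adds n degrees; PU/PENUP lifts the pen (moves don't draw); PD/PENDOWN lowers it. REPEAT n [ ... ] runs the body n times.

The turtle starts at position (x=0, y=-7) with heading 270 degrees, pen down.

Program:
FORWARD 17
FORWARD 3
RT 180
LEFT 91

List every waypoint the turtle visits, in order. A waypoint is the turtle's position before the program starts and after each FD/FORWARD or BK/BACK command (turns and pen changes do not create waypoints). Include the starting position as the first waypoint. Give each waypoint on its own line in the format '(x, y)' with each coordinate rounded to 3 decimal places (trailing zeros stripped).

Answer: (0, -7)
(0, -24)
(0, -27)

Derivation:
Executing turtle program step by step:
Start: pos=(0,-7), heading=270, pen down
FD 17: (0,-7) -> (0,-24) [heading=270, draw]
FD 3: (0,-24) -> (0,-27) [heading=270, draw]
RT 180: heading 270 -> 90
LT 91: heading 90 -> 181
Final: pos=(0,-27), heading=181, 2 segment(s) drawn
Waypoints (3 total):
(0, -7)
(0, -24)
(0, -27)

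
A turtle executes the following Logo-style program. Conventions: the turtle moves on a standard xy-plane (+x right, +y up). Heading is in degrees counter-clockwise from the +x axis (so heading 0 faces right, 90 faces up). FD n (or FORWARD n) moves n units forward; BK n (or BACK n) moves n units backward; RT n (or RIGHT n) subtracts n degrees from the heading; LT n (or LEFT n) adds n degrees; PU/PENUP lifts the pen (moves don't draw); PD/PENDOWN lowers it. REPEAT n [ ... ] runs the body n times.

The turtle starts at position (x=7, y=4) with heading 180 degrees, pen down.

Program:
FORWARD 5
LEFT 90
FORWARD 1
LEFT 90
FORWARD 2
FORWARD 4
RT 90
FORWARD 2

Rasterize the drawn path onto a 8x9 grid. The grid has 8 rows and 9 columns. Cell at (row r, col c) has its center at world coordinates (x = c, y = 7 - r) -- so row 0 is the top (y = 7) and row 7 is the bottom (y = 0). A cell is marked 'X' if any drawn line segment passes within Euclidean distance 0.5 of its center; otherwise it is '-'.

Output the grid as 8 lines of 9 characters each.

Segment 0: (7,4) -> (2,4)
Segment 1: (2,4) -> (2,3)
Segment 2: (2,3) -> (4,3)
Segment 3: (4,3) -> (8,3)
Segment 4: (8,3) -> (8,1)

Answer: ---------
---------
---------
--XXXXXX-
--XXXXXXX
--------X
--------X
---------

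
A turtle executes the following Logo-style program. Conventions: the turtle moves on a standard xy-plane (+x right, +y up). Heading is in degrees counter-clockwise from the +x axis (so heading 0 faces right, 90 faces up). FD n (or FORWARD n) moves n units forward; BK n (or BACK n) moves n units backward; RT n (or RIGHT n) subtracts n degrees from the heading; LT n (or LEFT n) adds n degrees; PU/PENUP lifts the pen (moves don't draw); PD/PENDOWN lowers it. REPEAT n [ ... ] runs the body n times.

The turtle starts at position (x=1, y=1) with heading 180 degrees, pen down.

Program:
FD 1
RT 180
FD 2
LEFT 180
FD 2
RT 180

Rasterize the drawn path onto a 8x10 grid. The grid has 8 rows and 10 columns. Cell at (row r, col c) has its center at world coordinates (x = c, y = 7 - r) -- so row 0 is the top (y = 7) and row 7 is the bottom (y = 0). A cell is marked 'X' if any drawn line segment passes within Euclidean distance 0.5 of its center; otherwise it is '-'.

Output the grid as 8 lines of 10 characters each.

Segment 0: (1,1) -> (0,1)
Segment 1: (0,1) -> (2,1)
Segment 2: (2,1) -> (0,1)

Answer: ----------
----------
----------
----------
----------
----------
XXX-------
----------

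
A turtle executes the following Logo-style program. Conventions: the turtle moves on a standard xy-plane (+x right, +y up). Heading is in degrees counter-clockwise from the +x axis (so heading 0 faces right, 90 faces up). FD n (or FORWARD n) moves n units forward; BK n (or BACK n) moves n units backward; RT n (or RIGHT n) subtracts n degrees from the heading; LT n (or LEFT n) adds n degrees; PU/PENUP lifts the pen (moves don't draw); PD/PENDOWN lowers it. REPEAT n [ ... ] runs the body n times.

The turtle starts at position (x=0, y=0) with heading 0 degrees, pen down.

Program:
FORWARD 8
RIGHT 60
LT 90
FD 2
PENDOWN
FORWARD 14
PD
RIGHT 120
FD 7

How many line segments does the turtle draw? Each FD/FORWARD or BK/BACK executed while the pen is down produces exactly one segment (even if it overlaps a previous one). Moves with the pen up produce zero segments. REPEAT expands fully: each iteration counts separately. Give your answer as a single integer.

Executing turtle program step by step:
Start: pos=(0,0), heading=0, pen down
FD 8: (0,0) -> (8,0) [heading=0, draw]
RT 60: heading 0 -> 300
LT 90: heading 300 -> 30
FD 2: (8,0) -> (9.732,1) [heading=30, draw]
PD: pen down
FD 14: (9.732,1) -> (21.856,8) [heading=30, draw]
PD: pen down
RT 120: heading 30 -> 270
FD 7: (21.856,8) -> (21.856,1) [heading=270, draw]
Final: pos=(21.856,1), heading=270, 4 segment(s) drawn
Segments drawn: 4

Answer: 4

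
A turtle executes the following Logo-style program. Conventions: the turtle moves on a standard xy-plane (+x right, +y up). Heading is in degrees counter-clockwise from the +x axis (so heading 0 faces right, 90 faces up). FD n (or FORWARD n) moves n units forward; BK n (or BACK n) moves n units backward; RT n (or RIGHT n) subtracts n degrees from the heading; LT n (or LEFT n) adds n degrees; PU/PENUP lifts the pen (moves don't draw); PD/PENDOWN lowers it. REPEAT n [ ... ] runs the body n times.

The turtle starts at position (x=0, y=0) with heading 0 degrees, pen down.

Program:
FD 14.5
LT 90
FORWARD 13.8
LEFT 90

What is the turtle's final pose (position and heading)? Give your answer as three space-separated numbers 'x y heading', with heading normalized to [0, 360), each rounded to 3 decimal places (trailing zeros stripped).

Answer: 14.5 13.8 180

Derivation:
Executing turtle program step by step:
Start: pos=(0,0), heading=0, pen down
FD 14.5: (0,0) -> (14.5,0) [heading=0, draw]
LT 90: heading 0 -> 90
FD 13.8: (14.5,0) -> (14.5,13.8) [heading=90, draw]
LT 90: heading 90 -> 180
Final: pos=(14.5,13.8), heading=180, 2 segment(s) drawn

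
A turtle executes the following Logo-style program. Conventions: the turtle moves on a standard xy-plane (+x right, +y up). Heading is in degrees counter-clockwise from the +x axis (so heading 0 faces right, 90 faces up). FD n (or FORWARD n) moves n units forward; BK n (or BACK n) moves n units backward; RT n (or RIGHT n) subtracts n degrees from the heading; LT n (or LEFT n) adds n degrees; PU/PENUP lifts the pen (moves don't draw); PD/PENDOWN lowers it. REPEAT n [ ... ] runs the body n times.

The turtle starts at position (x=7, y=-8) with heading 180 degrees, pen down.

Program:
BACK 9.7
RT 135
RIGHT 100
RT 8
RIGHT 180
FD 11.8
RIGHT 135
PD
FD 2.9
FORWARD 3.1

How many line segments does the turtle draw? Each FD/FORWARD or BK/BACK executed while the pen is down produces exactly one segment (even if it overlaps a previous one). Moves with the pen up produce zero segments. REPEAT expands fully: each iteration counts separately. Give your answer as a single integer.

Answer: 4

Derivation:
Executing turtle program step by step:
Start: pos=(7,-8), heading=180, pen down
BK 9.7: (7,-8) -> (16.7,-8) [heading=180, draw]
RT 135: heading 180 -> 45
RT 100: heading 45 -> 305
RT 8: heading 305 -> 297
RT 180: heading 297 -> 117
FD 11.8: (16.7,-8) -> (11.343,2.514) [heading=117, draw]
RT 135: heading 117 -> 342
PD: pen down
FD 2.9: (11.343,2.514) -> (14.101,1.618) [heading=342, draw]
FD 3.1: (14.101,1.618) -> (17.049,0.66) [heading=342, draw]
Final: pos=(17.049,0.66), heading=342, 4 segment(s) drawn
Segments drawn: 4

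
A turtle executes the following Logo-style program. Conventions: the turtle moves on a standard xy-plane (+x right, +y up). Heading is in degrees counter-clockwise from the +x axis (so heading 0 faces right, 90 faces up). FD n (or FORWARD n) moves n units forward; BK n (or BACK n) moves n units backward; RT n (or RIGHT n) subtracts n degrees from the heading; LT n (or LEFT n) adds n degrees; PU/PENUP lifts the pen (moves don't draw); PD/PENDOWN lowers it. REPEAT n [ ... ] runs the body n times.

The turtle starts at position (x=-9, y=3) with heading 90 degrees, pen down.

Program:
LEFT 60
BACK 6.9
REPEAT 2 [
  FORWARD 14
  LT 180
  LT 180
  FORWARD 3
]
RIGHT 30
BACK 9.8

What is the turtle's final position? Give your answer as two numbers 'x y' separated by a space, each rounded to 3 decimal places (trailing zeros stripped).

Answer: -27.569 8.063

Derivation:
Executing turtle program step by step:
Start: pos=(-9,3), heading=90, pen down
LT 60: heading 90 -> 150
BK 6.9: (-9,3) -> (-3.024,-0.45) [heading=150, draw]
REPEAT 2 [
  -- iteration 1/2 --
  FD 14: (-3.024,-0.45) -> (-15.149,6.55) [heading=150, draw]
  LT 180: heading 150 -> 330
  LT 180: heading 330 -> 150
  FD 3: (-15.149,6.55) -> (-17.747,8.05) [heading=150, draw]
  -- iteration 2/2 --
  FD 14: (-17.747,8.05) -> (-29.871,15.05) [heading=150, draw]
  LT 180: heading 150 -> 330
  LT 180: heading 330 -> 150
  FD 3: (-29.871,15.05) -> (-32.469,16.55) [heading=150, draw]
]
RT 30: heading 150 -> 120
BK 9.8: (-32.469,16.55) -> (-27.569,8.063) [heading=120, draw]
Final: pos=(-27.569,8.063), heading=120, 6 segment(s) drawn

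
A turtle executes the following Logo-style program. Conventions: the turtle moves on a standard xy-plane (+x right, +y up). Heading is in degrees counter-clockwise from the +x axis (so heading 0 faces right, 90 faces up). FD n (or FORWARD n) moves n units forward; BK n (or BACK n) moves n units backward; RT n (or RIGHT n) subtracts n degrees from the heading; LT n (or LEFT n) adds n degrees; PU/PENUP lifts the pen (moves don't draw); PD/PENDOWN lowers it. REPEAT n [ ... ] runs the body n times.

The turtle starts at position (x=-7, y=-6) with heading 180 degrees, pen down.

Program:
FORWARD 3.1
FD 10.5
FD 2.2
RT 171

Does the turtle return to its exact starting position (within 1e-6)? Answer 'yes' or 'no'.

Answer: no

Derivation:
Executing turtle program step by step:
Start: pos=(-7,-6), heading=180, pen down
FD 3.1: (-7,-6) -> (-10.1,-6) [heading=180, draw]
FD 10.5: (-10.1,-6) -> (-20.6,-6) [heading=180, draw]
FD 2.2: (-20.6,-6) -> (-22.8,-6) [heading=180, draw]
RT 171: heading 180 -> 9
Final: pos=(-22.8,-6), heading=9, 3 segment(s) drawn

Start position: (-7, -6)
Final position: (-22.8, -6)
Distance = 15.8; >= 1e-6 -> NOT closed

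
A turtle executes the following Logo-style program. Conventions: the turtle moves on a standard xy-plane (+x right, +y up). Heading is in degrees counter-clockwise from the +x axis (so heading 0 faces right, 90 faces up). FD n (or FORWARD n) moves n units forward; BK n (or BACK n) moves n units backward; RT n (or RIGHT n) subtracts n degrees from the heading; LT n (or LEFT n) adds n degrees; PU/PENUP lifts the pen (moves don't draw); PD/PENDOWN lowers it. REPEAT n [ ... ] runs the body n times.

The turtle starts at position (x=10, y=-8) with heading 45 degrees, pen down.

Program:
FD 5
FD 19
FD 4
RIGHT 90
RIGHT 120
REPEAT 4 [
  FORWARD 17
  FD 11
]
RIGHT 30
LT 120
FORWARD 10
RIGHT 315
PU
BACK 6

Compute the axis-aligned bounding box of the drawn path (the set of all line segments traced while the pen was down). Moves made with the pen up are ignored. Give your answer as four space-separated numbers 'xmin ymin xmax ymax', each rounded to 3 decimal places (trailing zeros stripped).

Answer: -78.385 -26.848 29.799 11.799

Derivation:
Executing turtle program step by step:
Start: pos=(10,-8), heading=45, pen down
FD 5: (10,-8) -> (13.536,-4.464) [heading=45, draw]
FD 19: (13.536,-4.464) -> (26.971,8.971) [heading=45, draw]
FD 4: (26.971,8.971) -> (29.799,11.799) [heading=45, draw]
RT 90: heading 45 -> 315
RT 120: heading 315 -> 195
REPEAT 4 [
  -- iteration 1/4 --
  FD 17: (29.799,11.799) -> (13.378,7.399) [heading=195, draw]
  FD 11: (13.378,7.399) -> (2.753,4.552) [heading=195, draw]
  -- iteration 2/4 --
  FD 17: (2.753,4.552) -> (-13.668,0.152) [heading=195, draw]
  FD 11: (-13.668,0.152) -> (-24.293,-2.695) [heading=195, draw]
  -- iteration 3/4 --
  FD 17: (-24.293,-2.695) -> (-40.714,-7.095) [heading=195, draw]
  FD 11: (-40.714,-7.095) -> (-51.339,-9.942) [heading=195, draw]
  -- iteration 4/4 --
  FD 17: (-51.339,-9.942) -> (-67.76,-14.342) [heading=195, draw]
  FD 11: (-67.76,-14.342) -> (-78.385,-17.189) [heading=195, draw]
]
RT 30: heading 195 -> 165
LT 120: heading 165 -> 285
FD 10: (-78.385,-17.189) -> (-75.797,-26.848) [heading=285, draw]
RT 315: heading 285 -> 330
PU: pen up
BK 6: (-75.797,-26.848) -> (-80.993,-23.848) [heading=330, move]
Final: pos=(-80.993,-23.848), heading=330, 12 segment(s) drawn

Segment endpoints: x in {-78.385, -75.797, -67.76, -51.339, -40.714, -24.293, -13.668, 2.753, 10, 13.378, 13.536, 26.971, 29.799}, y in {-26.848, -17.189, -14.342, -9.942, -8, -7.095, -4.464, -2.695, 0.152, 4.552, 7.399, 8.971, 11.799}
xmin=-78.385, ymin=-26.848, xmax=29.799, ymax=11.799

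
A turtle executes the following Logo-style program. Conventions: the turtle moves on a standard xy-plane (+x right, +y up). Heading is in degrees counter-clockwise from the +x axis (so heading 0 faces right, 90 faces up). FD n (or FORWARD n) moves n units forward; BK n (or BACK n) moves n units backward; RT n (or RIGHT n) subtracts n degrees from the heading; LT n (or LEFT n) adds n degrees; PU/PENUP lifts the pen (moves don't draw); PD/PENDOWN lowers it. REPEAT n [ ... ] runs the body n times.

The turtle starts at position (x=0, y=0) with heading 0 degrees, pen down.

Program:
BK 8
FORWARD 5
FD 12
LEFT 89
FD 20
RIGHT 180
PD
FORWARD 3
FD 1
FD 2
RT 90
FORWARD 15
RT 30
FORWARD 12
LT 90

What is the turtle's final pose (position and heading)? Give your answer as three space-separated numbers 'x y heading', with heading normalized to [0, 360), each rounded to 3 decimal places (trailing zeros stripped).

Executing turtle program step by step:
Start: pos=(0,0), heading=0, pen down
BK 8: (0,0) -> (-8,0) [heading=0, draw]
FD 5: (-8,0) -> (-3,0) [heading=0, draw]
FD 12: (-3,0) -> (9,0) [heading=0, draw]
LT 89: heading 0 -> 89
FD 20: (9,0) -> (9.349,19.997) [heading=89, draw]
RT 180: heading 89 -> 269
PD: pen down
FD 3: (9.349,19.997) -> (9.297,16.997) [heading=269, draw]
FD 1: (9.297,16.997) -> (9.279,15.998) [heading=269, draw]
FD 2: (9.279,15.998) -> (9.244,13.998) [heading=269, draw]
RT 90: heading 269 -> 179
FD 15: (9.244,13.998) -> (-5.753,14.26) [heading=179, draw]
RT 30: heading 179 -> 149
FD 12: (-5.753,14.26) -> (-16.039,20.44) [heading=149, draw]
LT 90: heading 149 -> 239
Final: pos=(-16.039,20.44), heading=239, 9 segment(s) drawn

Answer: -16.039 20.44 239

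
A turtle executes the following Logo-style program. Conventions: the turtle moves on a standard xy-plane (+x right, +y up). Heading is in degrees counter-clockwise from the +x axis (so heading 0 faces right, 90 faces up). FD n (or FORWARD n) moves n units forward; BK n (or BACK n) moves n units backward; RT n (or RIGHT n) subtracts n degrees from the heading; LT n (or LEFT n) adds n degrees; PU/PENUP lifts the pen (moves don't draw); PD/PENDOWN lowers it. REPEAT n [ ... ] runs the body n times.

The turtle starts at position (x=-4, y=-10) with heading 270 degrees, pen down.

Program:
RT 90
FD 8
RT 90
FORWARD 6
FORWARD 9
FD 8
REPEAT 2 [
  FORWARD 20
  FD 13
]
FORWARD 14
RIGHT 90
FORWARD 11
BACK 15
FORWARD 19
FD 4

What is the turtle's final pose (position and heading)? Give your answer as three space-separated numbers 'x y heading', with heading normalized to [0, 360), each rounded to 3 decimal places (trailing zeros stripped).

Answer: 7 93 0

Derivation:
Executing turtle program step by step:
Start: pos=(-4,-10), heading=270, pen down
RT 90: heading 270 -> 180
FD 8: (-4,-10) -> (-12,-10) [heading=180, draw]
RT 90: heading 180 -> 90
FD 6: (-12,-10) -> (-12,-4) [heading=90, draw]
FD 9: (-12,-4) -> (-12,5) [heading=90, draw]
FD 8: (-12,5) -> (-12,13) [heading=90, draw]
REPEAT 2 [
  -- iteration 1/2 --
  FD 20: (-12,13) -> (-12,33) [heading=90, draw]
  FD 13: (-12,33) -> (-12,46) [heading=90, draw]
  -- iteration 2/2 --
  FD 20: (-12,46) -> (-12,66) [heading=90, draw]
  FD 13: (-12,66) -> (-12,79) [heading=90, draw]
]
FD 14: (-12,79) -> (-12,93) [heading=90, draw]
RT 90: heading 90 -> 0
FD 11: (-12,93) -> (-1,93) [heading=0, draw]
BK 15: (-1,93) -> (-16,93) [heading=0, draw]
FD 19: (-16,93) -> (3,93) [heading=0, draw]
FD 4: (3,93) -> (7,93) [heading=0, draw]
Final: pos=(7,93), heading=0, 13 segment(s) drawn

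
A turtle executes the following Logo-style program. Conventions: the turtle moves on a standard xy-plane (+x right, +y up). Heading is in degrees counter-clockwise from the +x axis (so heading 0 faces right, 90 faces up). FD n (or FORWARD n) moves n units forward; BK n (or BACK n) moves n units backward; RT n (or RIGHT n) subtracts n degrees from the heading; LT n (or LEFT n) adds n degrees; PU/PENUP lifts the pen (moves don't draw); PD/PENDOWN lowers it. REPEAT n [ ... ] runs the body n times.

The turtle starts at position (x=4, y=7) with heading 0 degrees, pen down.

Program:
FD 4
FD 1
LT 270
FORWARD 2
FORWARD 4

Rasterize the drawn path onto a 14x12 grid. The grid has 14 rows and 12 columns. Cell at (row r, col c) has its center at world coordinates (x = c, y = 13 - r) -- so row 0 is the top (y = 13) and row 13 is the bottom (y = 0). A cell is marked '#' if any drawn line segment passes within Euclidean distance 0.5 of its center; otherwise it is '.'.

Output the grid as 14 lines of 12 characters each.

Answer: ............
............
............
............
............
............
....######..
.........#..
.........#..
.........#..
.........#..
.........#..
.........#..
............

Derivation:
Segment 0: (4,7) -> (8,7)
Segment 1: (8,7) -> (9,7)
Segment 2: (9,7) -> (9,5)
Segment 3: (9,5) -> (9,1)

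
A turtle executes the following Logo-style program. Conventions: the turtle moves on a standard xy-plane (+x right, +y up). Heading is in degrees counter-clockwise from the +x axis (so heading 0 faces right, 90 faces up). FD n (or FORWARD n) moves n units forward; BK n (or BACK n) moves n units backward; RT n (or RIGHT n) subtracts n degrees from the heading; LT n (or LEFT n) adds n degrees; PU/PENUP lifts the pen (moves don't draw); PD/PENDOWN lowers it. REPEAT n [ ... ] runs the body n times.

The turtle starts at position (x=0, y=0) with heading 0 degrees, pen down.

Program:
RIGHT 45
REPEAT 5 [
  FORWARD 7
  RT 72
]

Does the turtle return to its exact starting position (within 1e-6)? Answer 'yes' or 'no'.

Executing turtle program step by step:
Start: pos=(0,0), heading=0, pen down
RT 45: heading 0 -> 315
REPEAT 5 [
  -- iteration 1/5 --
  FD 7: (0,0) -> (4.95,-4.95) [heading=315, draw]
  RT 72: heading 315 -> 243
  -- iteration 2/5 --
  FD 7: (4.95,-4.95) -> (1.772,-11.187) [heading=243, draw]
  RT 72: heading 243 -> 171
  -- iteration 3/5 --
  FD 7: (1.772,-11.187) -> (-5.142,-10.092) [heading=171, draw]
  RT 72: heading 171 -> 99
  -- iteration 4/5 --
  FD 7: (-5.142,-10.092) -> (-6.237,-3.178) [heading=99, draw]
  RT 72: heading 99 -> 27
  -- iteration 5/5 --
  FD 7: (-6.237,-3.178) -> (0,0) [heading=27, draw]
  RT 72: heading 27 -> 315
]
Final: pos=(0,0), heading=315, 5 segment(s) drawn

Start position: (0, 0)
Final position: (0, 0)
Distance = 0; < 1e-6 -> CLOSED

Answer: yes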